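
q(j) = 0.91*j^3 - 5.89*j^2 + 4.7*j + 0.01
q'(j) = 2.73*j^2 - 11.78*j + 4.7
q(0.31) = 0.93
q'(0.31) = 1.31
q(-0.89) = -9.48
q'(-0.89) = 17.35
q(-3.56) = -132.43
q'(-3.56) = 81.24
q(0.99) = -0.23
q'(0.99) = -4.29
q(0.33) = 0.95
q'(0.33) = 1.11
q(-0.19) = -1.10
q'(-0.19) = 7.04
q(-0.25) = -1.55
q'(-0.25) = 7.82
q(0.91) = 0.10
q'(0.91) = -3.76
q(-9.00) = -1182.77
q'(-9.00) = 331.85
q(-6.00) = -436.79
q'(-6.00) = 173.66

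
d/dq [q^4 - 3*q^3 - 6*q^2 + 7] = q*(4*q^2 - 9*q - 12)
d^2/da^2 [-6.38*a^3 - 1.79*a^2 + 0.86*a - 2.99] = -38.28*a - 3.58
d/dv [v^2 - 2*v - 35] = 2*v - 2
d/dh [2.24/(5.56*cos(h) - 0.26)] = 12.4544*sin(h)/(5.56*cos(h) - 0.26)^2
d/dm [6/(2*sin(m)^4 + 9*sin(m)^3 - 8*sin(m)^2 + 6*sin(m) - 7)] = 6*(-8*sin(m)^3 - 27*sin(m)^2 + 16*sin(m) - 6)*cos(m)/(2*sin(m)^4 + 9*sin(m)^3 - 8*sin(m)^2 + 6*sin(m) - 7)^2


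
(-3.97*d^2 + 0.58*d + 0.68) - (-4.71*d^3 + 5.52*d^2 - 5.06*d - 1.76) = 4.71*d^3 - 9.49*d^2 + 5.64*d + 2.44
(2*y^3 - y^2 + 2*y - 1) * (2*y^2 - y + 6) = 4*y^5 - 4*y^4 + 17*y^3 - 10*y^2 + 13*y - 6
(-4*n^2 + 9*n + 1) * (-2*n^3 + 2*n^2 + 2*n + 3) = 8*n^5 - 26*n^4 + 8*n^3 + 8*n^2 + 29*n + 3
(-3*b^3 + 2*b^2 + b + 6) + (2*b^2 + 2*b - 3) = -3*b^3 + 4*b^2 + 3*b + 3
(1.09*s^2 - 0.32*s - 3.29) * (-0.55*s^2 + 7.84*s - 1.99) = -0.5995*s^4 + 8.7216*s^3 - 2.8684*s^2 - 25.1568*s + 6.5471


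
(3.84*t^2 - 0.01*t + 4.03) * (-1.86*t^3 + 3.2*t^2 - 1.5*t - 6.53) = -7.1424*t^5 + 12.3066*t^4 - 13.2878*t^3 - 12.1642*t^2 - 5.9797*t - 26.3159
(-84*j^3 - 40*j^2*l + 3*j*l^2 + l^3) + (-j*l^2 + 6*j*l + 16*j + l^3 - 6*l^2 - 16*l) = -84*j^3 - 40*j^2*l + 2*j*l^2 + 6*j*l + 16*j + 2*l^3 - 6*l^2 - 16*l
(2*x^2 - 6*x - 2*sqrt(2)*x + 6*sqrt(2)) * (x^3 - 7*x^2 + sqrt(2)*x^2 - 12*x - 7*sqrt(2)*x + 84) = 2*x^5 - 20*x^4 + 14*x^3 + 24*sqrt(2)*x^2 + 280*x^2 - 588*x - 240*sqrt(2)*x + 504*sqrt(2)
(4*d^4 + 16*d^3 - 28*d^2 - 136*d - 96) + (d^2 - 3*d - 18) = 4*d^4 + 16*d^3 - 27*d^2 - 139*d - 114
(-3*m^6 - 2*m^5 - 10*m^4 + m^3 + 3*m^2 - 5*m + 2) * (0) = 0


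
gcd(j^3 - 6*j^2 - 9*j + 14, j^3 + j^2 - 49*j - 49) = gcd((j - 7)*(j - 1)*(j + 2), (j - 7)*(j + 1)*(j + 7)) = j - 7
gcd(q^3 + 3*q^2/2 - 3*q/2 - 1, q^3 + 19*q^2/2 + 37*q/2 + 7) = q^2 + 5*q/2 + 1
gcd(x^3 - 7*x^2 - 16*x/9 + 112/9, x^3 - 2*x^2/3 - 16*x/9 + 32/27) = x^2 - 16/9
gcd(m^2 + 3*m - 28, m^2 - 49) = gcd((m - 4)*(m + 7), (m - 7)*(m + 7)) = m + 7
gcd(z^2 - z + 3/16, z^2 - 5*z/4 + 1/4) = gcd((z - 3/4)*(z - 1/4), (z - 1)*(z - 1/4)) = z - 1/4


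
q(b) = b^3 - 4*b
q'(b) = 3*b^2 - 4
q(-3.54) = -30.20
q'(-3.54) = 33.59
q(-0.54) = 2.00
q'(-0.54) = -3.13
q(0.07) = -0.28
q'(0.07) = -3.99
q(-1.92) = 0.60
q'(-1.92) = 7.06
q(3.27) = 21.89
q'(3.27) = 28.08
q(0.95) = -2.94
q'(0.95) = -1.29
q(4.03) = 49.33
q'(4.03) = 44.72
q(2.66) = 8.18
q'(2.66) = 17.23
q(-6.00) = -192.00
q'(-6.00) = 104.00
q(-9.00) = -693.00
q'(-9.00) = 239.00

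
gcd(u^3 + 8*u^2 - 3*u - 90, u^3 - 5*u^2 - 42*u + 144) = u^2 + 3*u - 18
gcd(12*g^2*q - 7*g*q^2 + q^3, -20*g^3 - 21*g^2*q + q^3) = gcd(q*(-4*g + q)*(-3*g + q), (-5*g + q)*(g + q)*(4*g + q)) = 1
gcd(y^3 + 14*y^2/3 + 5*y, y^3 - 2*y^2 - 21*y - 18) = y + 3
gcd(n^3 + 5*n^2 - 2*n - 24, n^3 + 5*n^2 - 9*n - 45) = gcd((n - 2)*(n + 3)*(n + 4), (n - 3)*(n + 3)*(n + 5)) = n + 3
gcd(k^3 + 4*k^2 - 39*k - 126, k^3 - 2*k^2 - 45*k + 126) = k^2 + k - 42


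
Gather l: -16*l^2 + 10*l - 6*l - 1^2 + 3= -16*l^2 + 4*l + 2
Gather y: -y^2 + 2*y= -y^2 + 2*y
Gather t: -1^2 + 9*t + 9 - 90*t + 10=18 - 81*t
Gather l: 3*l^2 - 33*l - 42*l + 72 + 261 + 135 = 3*l^2 - 75*l + 468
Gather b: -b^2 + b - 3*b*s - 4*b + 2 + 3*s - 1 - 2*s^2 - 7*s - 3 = -b^2 + b*(-3*s - 3) - 2*s^2 - 4*s - 2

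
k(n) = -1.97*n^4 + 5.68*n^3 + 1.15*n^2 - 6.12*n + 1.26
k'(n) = -7.88*n^3 + 17.04*n^2 + 2.3*n - 6.12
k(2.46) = 5.58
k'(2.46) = -14.65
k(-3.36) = -431.74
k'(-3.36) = 477.44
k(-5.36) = -2433.58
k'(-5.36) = 1684.55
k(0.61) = -1.03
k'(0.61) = -0.17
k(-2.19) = -84.80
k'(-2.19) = 153.34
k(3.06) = -16.68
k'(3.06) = -65.31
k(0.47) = -0.87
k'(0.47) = -2.09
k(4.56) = -315.94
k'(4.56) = -388.48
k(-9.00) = -16916.40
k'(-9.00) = 7097.94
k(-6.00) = -3700.62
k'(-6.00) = 2295.60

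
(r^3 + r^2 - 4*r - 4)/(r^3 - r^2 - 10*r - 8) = (r - 2)/(r - 4)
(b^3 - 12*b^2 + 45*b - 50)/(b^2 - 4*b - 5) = (b^2 - 7*b + 10)/(b + 1)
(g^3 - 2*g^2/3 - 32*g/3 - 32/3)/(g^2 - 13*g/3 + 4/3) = (3*g^2 + 10*g + 8)/(3*g - 1)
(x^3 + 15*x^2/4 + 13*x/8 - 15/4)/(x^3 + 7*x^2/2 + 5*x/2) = (4*x^2 + 5*x - 6)/(4*x*(x + 1))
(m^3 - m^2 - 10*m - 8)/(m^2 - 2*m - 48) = (-m^3 + m^2 + 10*m + 8)/(-m^2 + 2*m + 48)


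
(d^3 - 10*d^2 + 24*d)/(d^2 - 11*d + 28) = d*(d - 6)/(d - 7)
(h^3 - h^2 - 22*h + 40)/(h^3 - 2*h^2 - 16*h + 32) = (h + 5)/(h + 4)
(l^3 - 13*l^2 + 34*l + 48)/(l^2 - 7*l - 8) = l - 6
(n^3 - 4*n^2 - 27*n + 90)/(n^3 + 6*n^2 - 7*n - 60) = (n - 6)/(n + 4)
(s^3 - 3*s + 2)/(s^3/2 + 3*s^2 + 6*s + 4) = 2*(s^2 - 2*s + 1)/(s^2 + 4*s + 4)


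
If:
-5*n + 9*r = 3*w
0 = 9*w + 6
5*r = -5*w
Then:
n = 8/5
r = 2/3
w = -2/3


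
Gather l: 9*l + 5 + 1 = 9*l + 6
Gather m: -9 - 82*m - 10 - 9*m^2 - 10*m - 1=-9*m^2 - 92*m - 20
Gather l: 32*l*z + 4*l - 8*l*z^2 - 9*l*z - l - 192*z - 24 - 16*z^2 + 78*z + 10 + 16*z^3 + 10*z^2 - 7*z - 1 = l*(-8*z^2 + 23*z + 3) + 16*z^3 - 6*z^2 - 121*z - 15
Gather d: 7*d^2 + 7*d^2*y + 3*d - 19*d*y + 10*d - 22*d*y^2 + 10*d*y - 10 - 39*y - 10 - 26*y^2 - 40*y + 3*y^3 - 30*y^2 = d^2*(7*y + 7) + d*(-22*y^2 - 9*y + 13) + 3*y^3 - 56*y^2 - 79*y - 20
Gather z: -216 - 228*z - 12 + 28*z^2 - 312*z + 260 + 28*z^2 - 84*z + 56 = 56*z^2 - 624*z + 88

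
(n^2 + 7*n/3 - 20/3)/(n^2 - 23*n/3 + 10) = (n + 4)/(n - 6)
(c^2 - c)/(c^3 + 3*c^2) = (c - 1)/(c*(c + 3))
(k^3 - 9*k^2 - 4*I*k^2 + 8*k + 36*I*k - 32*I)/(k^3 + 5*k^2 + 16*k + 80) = (k^2 - 9*k + 8)/(k^2 + k*(5 + 4*I) + 20*I)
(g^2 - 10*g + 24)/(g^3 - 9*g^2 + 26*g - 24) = (g - 6)/(g^2 - 5*g + 6)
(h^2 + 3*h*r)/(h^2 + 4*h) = (h + 3*r)/(h + 4)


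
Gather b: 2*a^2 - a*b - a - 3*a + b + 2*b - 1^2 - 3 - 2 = 2*a^2 - 4*a + b*(3 - a) - 6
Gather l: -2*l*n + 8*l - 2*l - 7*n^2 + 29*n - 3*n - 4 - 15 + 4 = l*(6 - 2*n) - 7*n^2 + 26*n - 15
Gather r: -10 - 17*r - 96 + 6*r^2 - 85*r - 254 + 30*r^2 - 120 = 36*r^2 - 102*r - 480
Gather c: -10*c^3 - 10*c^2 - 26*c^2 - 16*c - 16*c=-10*c^3 - 36*c^2 - 32*c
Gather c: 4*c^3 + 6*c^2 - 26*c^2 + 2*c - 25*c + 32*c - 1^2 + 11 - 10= 4*c^3 - 20*c^2 + 9*c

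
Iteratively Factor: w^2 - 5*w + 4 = (w - 4)*(w - 1)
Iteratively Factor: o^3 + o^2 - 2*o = (o + 2)*(o^2 - o) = (o - 1)*(o + 2)*(o)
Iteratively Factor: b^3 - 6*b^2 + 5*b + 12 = (b - 3)*(b^2 - 3*b - 4) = (b - 4)*(b - 3)*(b + 1)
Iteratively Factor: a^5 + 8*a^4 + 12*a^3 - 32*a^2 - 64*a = (a)*(a^4 + 8*a^3 + 12*a^2 - 32*a - 64) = a*(a + 4)*(a^3 + 4*a^2 - 4*a - 16) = a*(a + 4)^2*(a^2 - 4) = a*(a + 2)*(a + 4)^2*(a - 2)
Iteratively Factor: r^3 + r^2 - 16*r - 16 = (r + 4)*(r^2 - 3*r - 4) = (r - 4)*(r + 4)*(r + 1)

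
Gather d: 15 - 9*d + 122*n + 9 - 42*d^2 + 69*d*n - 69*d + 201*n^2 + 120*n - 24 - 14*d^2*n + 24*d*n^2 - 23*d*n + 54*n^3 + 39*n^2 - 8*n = d^2*(-14*n - 42) + d*(24*n^2 + 46*n - 78) + 54*n^3 + 240*n^2 + 234*n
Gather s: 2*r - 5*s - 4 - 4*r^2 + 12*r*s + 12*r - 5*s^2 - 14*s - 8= -4*r^2 + 14*r - 5*s^2 + s*(12*r - 19) - 12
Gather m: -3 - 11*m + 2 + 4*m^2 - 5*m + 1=4*m^2 - 16*m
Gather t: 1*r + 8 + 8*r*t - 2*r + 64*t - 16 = -r + t*(8*r + 64) - 8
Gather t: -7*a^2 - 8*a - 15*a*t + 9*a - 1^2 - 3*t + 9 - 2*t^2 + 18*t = -7*a^2 + a - 2*t^2 + t*(15 - 15*a) + 8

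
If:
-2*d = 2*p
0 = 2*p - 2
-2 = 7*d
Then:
No Solution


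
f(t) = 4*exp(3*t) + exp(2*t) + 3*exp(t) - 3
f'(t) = 12*exp(3*t) + 2*exp(2*t) + 3*exp(t)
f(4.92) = 10305178.30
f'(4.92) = 30895952.16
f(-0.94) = -1.44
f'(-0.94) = 2.19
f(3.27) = 73628.17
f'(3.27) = 220043.35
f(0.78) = 49.83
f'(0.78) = 140.64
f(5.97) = 240189221.88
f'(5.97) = 720412048.92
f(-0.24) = 1.93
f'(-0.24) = 9.44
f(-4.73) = -2.97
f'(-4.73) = 0.03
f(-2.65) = -2.78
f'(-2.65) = 0.23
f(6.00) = 262803838.63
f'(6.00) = 788246349.52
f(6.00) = 262803838.63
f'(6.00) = 788246349.52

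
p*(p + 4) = p^2 + 4*p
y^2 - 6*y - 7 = (y - 7)*(y + 1)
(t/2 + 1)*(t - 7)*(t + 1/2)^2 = t^4/2 - 2*t^3 - 75*t^2/8 - 61*t/8 - 7/4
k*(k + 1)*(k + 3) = k^3 + 4*k^2 + 3*k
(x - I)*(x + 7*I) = x^2 + 6*I*x + 7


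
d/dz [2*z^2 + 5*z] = 4*z + 5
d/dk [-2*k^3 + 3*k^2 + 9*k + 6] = -6*k^2 + 6*k + 9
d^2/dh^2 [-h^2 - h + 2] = -2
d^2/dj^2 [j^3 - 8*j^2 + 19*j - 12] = 6*j - 16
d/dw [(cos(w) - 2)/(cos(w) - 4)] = 2*sin(w)/(cos(w) - 4)^2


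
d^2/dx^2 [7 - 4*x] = 0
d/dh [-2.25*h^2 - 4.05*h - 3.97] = -4.5*h - 4.05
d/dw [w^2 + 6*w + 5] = 2*w + 6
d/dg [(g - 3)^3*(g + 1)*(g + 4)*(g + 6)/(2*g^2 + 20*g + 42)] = (2*g^7 + 28*g^6 + 65*g^5 - 471*g^4 - 1716*g^3 + 1782*g^2 + 9153*g + 405)/(g^4 + 20*g^3 + 142*g^2 + 420*g + 441)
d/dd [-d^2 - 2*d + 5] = -2*d - 2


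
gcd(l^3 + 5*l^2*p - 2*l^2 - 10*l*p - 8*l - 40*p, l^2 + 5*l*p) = l + 5*p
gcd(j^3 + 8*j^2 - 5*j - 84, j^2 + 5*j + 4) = j + 4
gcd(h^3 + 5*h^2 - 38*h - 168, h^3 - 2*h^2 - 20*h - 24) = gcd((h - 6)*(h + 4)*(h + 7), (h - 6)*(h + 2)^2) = h - 6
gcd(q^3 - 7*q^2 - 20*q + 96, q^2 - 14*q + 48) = q - 8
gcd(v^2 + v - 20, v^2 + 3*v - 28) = v - 4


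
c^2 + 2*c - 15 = (c - 3)*(c + 5)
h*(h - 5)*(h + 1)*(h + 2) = h^4 - 2*h^3 - 13*h^2 - 10*h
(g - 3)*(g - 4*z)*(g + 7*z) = g^3 + 3*g^2*z - 3*g^2 - 28*g*z^2 - 9*g*z + 84*z^2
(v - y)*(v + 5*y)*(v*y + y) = v^3*y + 4*v^2*y^2 + v^2*y - 5*v*y^3 + 4*v*y^2 - 5*y^3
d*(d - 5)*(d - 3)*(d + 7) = d^4 - d^3 - 41*d^2 + 105*d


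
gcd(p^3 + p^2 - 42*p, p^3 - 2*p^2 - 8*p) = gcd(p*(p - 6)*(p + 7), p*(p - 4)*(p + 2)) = p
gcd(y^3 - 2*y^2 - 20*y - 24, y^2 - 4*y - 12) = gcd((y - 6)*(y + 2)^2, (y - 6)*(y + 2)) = y^2 - 4*y - 12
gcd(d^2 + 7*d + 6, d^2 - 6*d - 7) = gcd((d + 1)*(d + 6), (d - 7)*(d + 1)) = d + 1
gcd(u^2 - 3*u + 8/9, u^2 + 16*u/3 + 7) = 1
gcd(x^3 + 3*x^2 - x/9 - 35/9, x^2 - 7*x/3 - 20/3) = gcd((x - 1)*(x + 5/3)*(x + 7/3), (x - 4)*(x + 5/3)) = x + 5/3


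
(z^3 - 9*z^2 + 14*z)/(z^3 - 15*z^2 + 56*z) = (z - 2)/(z - 8)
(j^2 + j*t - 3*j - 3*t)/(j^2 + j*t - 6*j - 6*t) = (j - 3)/(j - 6)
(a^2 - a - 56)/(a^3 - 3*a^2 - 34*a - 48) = (a + 7)/(a^2 + 5*a + 6)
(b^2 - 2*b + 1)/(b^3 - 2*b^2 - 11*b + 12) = (b - 1)/(b^2 - b - 12)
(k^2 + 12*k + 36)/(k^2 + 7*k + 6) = (k + 6)/(k + 1)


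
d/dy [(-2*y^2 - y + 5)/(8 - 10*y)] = (10*y^2 - 16*y + 21)/(2*(25*y^2 - 40*y + 16))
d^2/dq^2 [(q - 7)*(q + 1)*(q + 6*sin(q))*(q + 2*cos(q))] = -6*q^3*sin(q) - 2*q^3*cos(q) + 24*q^2*sin(q) - 24*q^2*sin(2*q) + 48*q^2*cos(q) + 12*q^2 + 126*q*sin(q) + 144*q*sin(2*q) - 118*q*cos(q) + 48*q*cos(2*q) - 36*q - 44*sin(q) + 180*sin(2*q) - 108*cos(q) - 144*cos(2*q) - 14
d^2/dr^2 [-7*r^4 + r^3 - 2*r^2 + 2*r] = -84*r^2 + 6*r - 4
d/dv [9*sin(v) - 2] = 9*cos(v)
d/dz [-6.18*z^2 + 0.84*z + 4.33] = 0.84 - 12.36*z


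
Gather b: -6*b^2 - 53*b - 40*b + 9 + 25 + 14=-6*b^2 - 93*b + 48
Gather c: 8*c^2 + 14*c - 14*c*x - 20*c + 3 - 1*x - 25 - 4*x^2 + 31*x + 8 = 8*c^2 + c*(-14*x - 6) - 4*x^2 + 30*x - 14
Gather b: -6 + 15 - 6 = 3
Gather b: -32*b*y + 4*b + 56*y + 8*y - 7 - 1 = b*(4 - 32*y) + 64*y - 8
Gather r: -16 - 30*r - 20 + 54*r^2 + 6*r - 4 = 54*r^2 - 24*r - 40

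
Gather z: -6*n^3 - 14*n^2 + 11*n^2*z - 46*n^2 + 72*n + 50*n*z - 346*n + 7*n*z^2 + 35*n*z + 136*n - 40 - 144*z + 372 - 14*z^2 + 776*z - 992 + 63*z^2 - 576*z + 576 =-6*n^3 - 60*n^2 - 138*n + z^2*(7*n + 49) + z*(11*n^2 + 85*n + 56) - 84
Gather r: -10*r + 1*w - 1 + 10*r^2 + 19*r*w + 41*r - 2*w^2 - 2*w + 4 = 10*r^2 + r*(19*w + 31) - 2*w^2 - w + 3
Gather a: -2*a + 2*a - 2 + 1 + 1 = 0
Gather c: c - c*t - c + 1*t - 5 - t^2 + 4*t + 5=-c*t - t^2 + 5*t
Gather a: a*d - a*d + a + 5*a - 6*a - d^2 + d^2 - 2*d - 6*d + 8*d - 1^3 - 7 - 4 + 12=0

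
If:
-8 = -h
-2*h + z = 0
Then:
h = 8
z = 16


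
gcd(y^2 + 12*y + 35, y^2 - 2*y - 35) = y + 5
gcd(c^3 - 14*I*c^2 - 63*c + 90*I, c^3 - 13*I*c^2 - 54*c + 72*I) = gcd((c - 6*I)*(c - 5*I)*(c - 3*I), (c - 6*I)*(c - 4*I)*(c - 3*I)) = c^2 - 9*I*c - 18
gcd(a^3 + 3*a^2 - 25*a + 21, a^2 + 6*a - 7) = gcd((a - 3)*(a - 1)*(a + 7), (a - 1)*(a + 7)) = a^2 + 6*a - 7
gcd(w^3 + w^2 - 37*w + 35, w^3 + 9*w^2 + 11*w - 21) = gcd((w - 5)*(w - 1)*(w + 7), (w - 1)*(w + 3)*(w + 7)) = w^2 + 6*w - 7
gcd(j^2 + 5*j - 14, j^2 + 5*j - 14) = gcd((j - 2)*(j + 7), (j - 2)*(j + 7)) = j^2 + 5*j - 14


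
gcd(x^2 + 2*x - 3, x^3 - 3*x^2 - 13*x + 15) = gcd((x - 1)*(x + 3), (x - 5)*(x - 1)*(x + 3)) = x^2 + 2*x - 3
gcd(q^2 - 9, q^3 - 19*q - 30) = q + 3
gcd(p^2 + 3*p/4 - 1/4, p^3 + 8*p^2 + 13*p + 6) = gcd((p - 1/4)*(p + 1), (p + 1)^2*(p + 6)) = p + 1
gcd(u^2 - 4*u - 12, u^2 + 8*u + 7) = 1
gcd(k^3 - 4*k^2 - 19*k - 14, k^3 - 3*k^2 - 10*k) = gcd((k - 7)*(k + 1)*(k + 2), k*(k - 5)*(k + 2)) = k + 2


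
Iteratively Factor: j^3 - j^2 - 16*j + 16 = (j + 4)*(j^2 - 5*j + 4) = (j - 1)*(j + 4)*(j - 4)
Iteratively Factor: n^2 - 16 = (n - 4)*(n + 4)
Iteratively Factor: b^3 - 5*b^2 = (b - 5)*(b^2) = b*(b - 5)*(b)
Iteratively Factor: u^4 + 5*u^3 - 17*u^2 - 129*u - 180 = (u + 3)*(u^3 + 2*u^2 - 23*u - 60) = (u - 5)*(u + 3)*(u^2 + 7*u + 12) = (u - 5)*(u + 3)^2*(u + 4)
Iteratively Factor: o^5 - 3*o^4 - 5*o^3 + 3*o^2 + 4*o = (o)*(o^4 - 3*o^3 - 5*o^2 + 3*o + 4) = o*(o + 1)*(o^3 - 4*o^2 - o + 4) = o*(o - 1)*(o + 1)*(o^2 - 3*o - 4) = o*(o - 1)*(o + 1)^2*(o - 4)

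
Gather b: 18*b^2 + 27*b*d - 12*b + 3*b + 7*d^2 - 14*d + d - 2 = 18*b^2 + b*(27*d - 9) + 7*d^2 - 13*d - 2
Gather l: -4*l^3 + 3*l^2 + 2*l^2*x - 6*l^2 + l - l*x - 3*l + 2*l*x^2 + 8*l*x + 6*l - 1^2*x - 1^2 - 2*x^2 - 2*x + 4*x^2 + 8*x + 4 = -4*l^3 + l^2*(2*x - 3) + l*(2*x^2 + 7*x + 4) + 2*x^2 + 5*x + 3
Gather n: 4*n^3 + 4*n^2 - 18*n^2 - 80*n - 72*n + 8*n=4*n^3 - 14*n^2 - 144*n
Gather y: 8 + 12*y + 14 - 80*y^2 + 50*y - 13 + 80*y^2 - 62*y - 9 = 0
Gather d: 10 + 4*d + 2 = 4*d + 12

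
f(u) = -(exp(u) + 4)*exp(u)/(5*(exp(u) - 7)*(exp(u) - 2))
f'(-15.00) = 0.00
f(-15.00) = 0.00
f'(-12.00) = 0.00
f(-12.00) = 0.00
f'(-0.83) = -0.05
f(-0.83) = -0.04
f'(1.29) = 0.33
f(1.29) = 1.01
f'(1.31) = 0.44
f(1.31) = 1.02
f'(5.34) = 0.01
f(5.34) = -0.21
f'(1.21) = -0.10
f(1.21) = 1.00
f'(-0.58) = -0.09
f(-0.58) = -0.06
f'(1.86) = 59.42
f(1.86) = 5.25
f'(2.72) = 0.66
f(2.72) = -0.54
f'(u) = -(exp(u) + 4)*exp(u)/(5*(exp(u) - 7)*(exp(u) - 2)) - exp(2*u)/(5*(exp(u) - 7)*(exp(u) - 2)) + (exp(u) + 4)*exp(2*u)/(5*(exp(u) - 7)*(exp(u) - 2)^2) + (exp(u) + 4)*exp(2*u)/(5*(exp(u) - 7)^2*(exp(u) - 2)) = (13*exp(2*u) - 28*exp(u) - 56)*exp(u)/(5*(exp(4*u) - 18*exp(3*u) + 109*exp(2*u) - 252*exp(u) + 196))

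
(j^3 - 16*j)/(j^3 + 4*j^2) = (j - 4)/j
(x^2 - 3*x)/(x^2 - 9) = x/(x + 3)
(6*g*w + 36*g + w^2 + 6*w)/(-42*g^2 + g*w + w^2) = (6*g*w + 36*g + w^2 + 6*w)/(-42*g^2 + g*w + w^2)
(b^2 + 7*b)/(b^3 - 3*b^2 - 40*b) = (b + 7)/(b^2 - 3*b - 40)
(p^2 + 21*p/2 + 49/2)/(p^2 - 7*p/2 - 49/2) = (p + 7)/(p - 7)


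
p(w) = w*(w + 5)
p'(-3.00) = -1.00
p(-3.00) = -6.00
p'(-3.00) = -1.00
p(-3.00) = -6.00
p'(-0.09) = 4.82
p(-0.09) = -0.44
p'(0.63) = 6.26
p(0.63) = 3.55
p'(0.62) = 6.24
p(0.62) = 3.48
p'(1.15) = 7.30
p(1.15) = 7.07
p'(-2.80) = -0.60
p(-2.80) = -6.16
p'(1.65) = 8.30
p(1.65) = 10.97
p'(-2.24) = 0.52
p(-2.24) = -6.18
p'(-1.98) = 1.04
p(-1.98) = -5.98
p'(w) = 2*w + 5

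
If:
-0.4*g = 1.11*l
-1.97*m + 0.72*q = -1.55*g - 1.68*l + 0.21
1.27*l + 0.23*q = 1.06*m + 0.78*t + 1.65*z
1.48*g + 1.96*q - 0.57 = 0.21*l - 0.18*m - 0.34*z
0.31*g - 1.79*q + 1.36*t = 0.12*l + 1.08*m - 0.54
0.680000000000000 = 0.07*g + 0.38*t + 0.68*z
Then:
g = -1.89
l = 0.68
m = -0.34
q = 1.84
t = 2.24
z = -0.06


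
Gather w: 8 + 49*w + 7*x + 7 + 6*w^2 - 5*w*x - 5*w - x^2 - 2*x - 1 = 6*w^2 + w*(44 - 5*x) - x^2 + 5*x + 14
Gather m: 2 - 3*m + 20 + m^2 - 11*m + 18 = m^2 - 14*m + 40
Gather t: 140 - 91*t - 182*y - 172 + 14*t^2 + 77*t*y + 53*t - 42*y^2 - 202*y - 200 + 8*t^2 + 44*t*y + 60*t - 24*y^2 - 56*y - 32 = 22*t^2 + t*(121*y + 22) - 66*y^2 - 440*y - 264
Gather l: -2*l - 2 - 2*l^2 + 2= -2*l^2 - 2*l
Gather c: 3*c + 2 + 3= 3*c + 5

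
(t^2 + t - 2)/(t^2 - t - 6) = (t - 1)/(t - 3)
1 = 1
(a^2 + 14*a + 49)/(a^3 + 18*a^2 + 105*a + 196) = 1/(a + 4)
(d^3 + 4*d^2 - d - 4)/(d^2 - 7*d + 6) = (d^2 + 5*d + 4)/(d - 6)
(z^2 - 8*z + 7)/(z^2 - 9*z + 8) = (z - 7)/(z - 8)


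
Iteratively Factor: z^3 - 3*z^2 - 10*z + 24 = (z + 3)*(z^2 - 6*z + 8) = (z - 2)*(z + 3)*(z - 4)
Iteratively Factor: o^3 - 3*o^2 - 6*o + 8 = (o - 4)*(o^2 + o - 2) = (o - 4)*(o - 1)*(o + 2)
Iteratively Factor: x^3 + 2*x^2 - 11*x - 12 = (x + 4)*(x^2 - 2*x - 3) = (x + 1)*(x + 4)*(x - 3)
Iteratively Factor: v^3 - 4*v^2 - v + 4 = (v + 1)*(v^2 - 5*v + 4) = (v - 1)*(v + 1)*(v - 4)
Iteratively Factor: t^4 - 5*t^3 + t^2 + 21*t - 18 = (t + 2)*(t^3 - 7*t^2 + 15*t - 9) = (t - 1)*(t + 2)*(t^2 - 6*t + 9) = (t - 3)*(t - 1)*(t + 2)*(t - 3)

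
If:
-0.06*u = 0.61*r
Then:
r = -0.0983606557377049*u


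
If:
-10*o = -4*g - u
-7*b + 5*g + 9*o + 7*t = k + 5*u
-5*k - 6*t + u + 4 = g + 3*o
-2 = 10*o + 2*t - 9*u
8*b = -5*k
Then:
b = 2710*u/243 - 365/243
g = 50/243 - 3269*u/486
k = 584/243 - 4336*u/243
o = 20/243 - 1259*u/486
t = 4241*u/243 - 343/243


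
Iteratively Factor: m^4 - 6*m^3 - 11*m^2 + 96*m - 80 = (m - 1)*(m^3 - 5*m^2 - 16*m + 80) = (m - 1)*(m + 4)*(m^2 - 9*m + 20) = (m - 5)*(m - 1)*(m + 4)*(m - 4)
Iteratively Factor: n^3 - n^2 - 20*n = (n)*(n^2 - n - 20) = n*(n - 5)*(n + 4)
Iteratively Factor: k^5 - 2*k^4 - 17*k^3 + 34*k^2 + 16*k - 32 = (k - 2)*(k^4 - 17*k^2 + 16) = (k - 4)*(k - 2)*(k^3 + 4*k^2 - k - 4) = (k - 4)*(k - 2)*(k - 1)*(k^2 + 5*k + 4) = (k - 4)*(k - 2)*(k - 1)*(k + 4)*(k + 1)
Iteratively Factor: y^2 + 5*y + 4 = (y + 4)*(y + 1)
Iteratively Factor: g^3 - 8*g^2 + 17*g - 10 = (g - 1)*(g^2 - 7*g + 10) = (g - 2)*(g - 1)*(g - 5)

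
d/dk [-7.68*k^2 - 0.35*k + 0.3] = -15.36*k - 0.35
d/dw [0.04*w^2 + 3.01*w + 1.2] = 0.08*w + 3.01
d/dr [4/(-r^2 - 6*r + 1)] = 8*(r + 3)/(r^2 + 6*r - 1)^2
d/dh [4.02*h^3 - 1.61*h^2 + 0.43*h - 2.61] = 12.06*h^2 - 3.22*h + 0.43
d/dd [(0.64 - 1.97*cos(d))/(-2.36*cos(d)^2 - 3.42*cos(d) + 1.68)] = (4.6492*cos(d)^2 - 3.0208*cos(d) + 1.1208)*sin(d)/(5.5696*cos(d)^4 + 16.1424*cos(d)^3 + 3.7668*cos(d)^2 - 11.4912*cos(d) + 2.8224)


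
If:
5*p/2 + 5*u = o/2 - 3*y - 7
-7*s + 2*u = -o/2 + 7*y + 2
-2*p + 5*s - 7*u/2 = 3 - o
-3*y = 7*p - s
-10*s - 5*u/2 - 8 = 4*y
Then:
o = 8556/9643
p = -52/9643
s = -4237/9643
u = -11844/9643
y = -1291/9643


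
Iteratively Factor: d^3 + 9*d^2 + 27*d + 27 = (d + 3)*(d^2 + 6*d + 9) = (d + 3)^2*(d + 3)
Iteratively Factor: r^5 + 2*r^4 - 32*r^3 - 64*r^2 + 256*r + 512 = (r - 4)*(r^4 + 6*r^3 - 8*r^2 - 96*r - 128) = (r - 4)^2*(r^3 + 10*r^2 + 32*r + 32) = (r - 4)^2*(r + 2)*(r^2 + 8*r + 16) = (r - 4)^2*(r + 2)*(r + 4)*(r + 4)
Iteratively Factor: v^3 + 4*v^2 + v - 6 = (v - 1)*(v^2 + 5*v + 6) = (v - 1)*(v + 2)*(v + 3)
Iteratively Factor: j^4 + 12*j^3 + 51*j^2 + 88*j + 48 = (j + 1)*(j^3 + 11*j^2 + 40*j + 48) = (j + 1)*(j + 4)*(j^2 + 7*j + 12) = (j + 1)*(j + 4)^2*(j + 3)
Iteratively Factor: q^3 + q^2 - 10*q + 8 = (q - 2)*(q^2 + 3*q - 4) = (q - 2)*(q - 1)*(q + 4)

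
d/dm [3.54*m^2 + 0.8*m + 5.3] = 7.08*m + 0.8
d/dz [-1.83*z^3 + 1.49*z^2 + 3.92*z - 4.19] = -5.49*z^2 + 2.98*z + 3.92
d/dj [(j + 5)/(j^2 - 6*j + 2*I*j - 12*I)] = (-j^2 - 10*j + 30 - 22*I)/(j^4 + j^3*(-12 + 4*I) + j^2*(32 - 48*I) + j*(48 + 144*I) - 144)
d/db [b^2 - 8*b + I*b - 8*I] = 2*b - 8 + I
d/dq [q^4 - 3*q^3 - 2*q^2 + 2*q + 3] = 4*q^3 - 9*q^2 - 4*q + 2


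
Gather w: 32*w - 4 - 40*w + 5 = 1 - 8*w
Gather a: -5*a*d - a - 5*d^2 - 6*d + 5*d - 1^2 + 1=a*(-5*d - 1) - 5*d^2 - d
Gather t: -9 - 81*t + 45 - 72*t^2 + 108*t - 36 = -72*t^2 + 27*t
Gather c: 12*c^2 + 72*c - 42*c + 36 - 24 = 12*c^2 + 30*c + 12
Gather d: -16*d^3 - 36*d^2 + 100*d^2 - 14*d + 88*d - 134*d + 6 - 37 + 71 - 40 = -16*d^3 + 64*d^2 - 60*d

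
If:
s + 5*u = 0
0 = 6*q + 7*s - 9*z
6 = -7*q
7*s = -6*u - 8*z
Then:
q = -6/7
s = 1440/3787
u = -288/3787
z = -1044/3787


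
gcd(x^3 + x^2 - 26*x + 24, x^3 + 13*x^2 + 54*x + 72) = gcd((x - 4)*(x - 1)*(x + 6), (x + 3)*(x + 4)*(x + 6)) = x + 6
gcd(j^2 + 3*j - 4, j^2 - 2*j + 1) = j - 1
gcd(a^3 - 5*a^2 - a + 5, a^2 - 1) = a^2 - 1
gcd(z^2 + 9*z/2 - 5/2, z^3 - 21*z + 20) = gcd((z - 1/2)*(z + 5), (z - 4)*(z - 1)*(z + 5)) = z + 5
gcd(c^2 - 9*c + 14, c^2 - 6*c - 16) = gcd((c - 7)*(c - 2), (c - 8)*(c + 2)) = 1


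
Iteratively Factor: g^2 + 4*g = (g + 4)*(g)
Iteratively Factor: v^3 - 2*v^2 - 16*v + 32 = (v - 2)*(v^2 - 16) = (v - 2)*(v + 4)*(v - 4)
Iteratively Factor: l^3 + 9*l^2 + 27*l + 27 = (l + 3)*(l^2 + 6*l + 9) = (l + 3)^2*(l + 3)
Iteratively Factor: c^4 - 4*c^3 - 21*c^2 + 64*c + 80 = (c - 4)*(c^3 - 21*c - 20) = (c - 4)*(c + 1)*(c^2 - c - 20) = (c - 4)*(c + 1)*(c + 4)*(c - 5)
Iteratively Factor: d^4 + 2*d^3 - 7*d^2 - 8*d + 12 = (d - 2)*(d^3 + 4*d^2 + d - 6) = (d - 2)*(d + 3)*(d^2 + d - 2) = (d - 2)*(d + 2)*(d + 3)*(d - 1)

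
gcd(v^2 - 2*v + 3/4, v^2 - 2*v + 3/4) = v^2 - 2*v + 3/4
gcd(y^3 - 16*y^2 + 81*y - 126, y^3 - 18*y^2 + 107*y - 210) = y^2 - 13*y + 42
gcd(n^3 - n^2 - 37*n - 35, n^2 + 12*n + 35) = n + 5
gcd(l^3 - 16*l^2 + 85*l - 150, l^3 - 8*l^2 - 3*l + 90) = l^2 - 11*l + 30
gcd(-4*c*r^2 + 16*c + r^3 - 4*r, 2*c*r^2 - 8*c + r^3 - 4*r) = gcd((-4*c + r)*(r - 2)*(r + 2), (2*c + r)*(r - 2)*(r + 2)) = r^2 - 4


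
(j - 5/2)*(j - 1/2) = j^2 - 3*j + 5/4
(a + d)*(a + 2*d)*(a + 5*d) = a^3 + 8*a^2*d + 17*a*d^2 + 10*d^3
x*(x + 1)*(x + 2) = x^3 + 3*x^2 + 2*x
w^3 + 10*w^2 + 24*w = w*(w + 4)*(w + 6)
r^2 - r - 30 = (r - 6)*(r + 5)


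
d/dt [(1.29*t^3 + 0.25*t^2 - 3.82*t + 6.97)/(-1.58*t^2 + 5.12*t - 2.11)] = (-2.0382*t^4 + 13.2096*t^3 - 12.9213*t^2 + 20.9702*t - 27.6262)/(2.4964*t^4 - 16.1792*t^3 + 32.882*t^2 - 21.6064*t + 4.4521)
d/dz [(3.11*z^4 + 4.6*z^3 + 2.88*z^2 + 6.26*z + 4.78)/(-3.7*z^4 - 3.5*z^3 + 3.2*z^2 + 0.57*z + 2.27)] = (6.13500000000001*z^6 + 41.216*z^5 + 99.6041*z^4 + 148.0468*z^3 + 63.1256*z^2 - 17.5168*z + 11.4856)/(13.69*z^8 + 25.9*z^7 - 11.43*z^6 - 26.618*z^5 - 10.548*z^4 - 12.242*z^3 + 14.8529*z^2 + 2.5878*z + 5.1529)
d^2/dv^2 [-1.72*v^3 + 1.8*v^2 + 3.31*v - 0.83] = 3.6 - 10.32*v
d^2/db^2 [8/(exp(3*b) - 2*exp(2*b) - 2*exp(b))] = 8*((-9*exp(2*b) + 8*exp(b) + 2)*(-exp(2*b) + 2*exp(b) + 2) - 2*(-3*exp(2*b) + 4*exp(b) + 2)^2)*exp(-b)/(-exp(2*b) + 2*exp(b) + 2)^3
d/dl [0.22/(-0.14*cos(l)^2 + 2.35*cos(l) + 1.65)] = (0.517 - 0.0616*cos(l))*sin(l)/(-0.14*cos(l)^2 + 2.35*cos(l) + 1.65)^2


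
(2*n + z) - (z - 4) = 2*n + 4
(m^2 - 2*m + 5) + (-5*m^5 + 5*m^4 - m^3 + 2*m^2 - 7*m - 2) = -5*m^5 + 5*m^4 - m^3 + 3*m^2 - 9*m + 3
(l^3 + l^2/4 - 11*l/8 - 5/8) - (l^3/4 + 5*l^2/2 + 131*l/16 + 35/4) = 3*l^3/4 - 9*l^2/4 - 153*l/16 - 75/8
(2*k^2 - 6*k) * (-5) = -10*k^2 + 30*k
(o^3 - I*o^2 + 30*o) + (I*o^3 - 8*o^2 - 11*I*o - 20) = o^3 + I*o^3 - 8*o^2 - I*o^2 + 30*o - 11*I*o - 20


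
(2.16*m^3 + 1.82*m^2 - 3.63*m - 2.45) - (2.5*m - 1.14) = 2.16*m^3 + 1.82*m^2 - 6.13*m - 1.31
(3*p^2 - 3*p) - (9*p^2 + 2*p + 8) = -6*p^2 - 5*p - 8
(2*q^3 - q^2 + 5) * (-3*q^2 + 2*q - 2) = -6*q^5 + 7*q^4 - 6*q^3 - 13*q^2 + 10*q - 10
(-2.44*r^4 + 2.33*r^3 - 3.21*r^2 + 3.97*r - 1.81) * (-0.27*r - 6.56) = 0.6588*r^5 + 15.3773*r^4 - 14.4181*r^3 + 19.9857*r^2 - 25.5545*r + 11.8736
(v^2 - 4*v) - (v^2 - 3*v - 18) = 18 - v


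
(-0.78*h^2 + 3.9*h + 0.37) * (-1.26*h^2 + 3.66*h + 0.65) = 0.9828*h^4 - 7.7688*h^3 + 13.3008*h^2 + 3.8892*h + 0.2405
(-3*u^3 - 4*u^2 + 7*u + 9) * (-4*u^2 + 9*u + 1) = 12*u^5 - 11*u^4 - 67*u^3 + 23*u^2 + 88*u + 9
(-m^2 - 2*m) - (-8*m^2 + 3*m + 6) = 7*m^2 - 5*m - 6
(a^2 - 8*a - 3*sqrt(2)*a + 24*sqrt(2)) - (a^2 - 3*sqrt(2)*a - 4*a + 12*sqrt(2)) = -4*a + 12*sqrt(2)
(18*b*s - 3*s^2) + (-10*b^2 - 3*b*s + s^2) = -10*b^2 + 15*b*s - 2*s^2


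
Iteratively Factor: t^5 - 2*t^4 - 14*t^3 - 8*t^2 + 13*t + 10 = (t + 1)*(t^4 - 3*t^3 - 11*t^2 + 3*t + 10) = (t - 5)*(t + 1)*(t^3 + 2*t^2 - t - 2) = (t - 5)*(t + 1)*(t + 2)*(t^2 - 1) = (t - 5)*(t + 1)^2*(t + 2)*(t - 1)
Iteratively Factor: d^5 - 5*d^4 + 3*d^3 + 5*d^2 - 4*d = (d - 4)*(d^4 - d^3 - d^2 + d) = (d - 4)*(d - 1)*(d^3 - d) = (d - 4)*(d - 1)^2*(d^2 + d) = d*(d - 4)*(d - 1)^2*(d + 1)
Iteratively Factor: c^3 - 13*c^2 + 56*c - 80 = (c - 5)*(c^2 - 8*c + 16) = (c - 5)*(c - 4)*(c - 4)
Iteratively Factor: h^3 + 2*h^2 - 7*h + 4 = (h + 4)*(h^2 - 2*h + 1) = (h - 1)*(h + 4)*(h - 1)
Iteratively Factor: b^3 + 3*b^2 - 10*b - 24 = (b - 3)*(b^2 + 6*b + 8) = (b - 3)*(b + 2)*(b + 4)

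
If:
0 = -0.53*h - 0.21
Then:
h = -0.40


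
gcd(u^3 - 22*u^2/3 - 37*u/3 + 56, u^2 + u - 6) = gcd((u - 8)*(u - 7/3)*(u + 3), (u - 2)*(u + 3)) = u + 3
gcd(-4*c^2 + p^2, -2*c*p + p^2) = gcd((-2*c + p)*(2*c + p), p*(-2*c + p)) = -2*c + p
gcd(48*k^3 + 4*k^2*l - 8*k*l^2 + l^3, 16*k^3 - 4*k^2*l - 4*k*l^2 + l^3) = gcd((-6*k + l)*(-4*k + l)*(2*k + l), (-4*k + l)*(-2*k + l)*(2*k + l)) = 8*k^2 + 2*k*l - l^2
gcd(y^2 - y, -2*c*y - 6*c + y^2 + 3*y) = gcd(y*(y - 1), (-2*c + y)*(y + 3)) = 1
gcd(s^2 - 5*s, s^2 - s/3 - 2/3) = 1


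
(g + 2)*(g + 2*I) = g^2 + 2*g + 2*I*g + 4*I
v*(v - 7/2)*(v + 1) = v^3 - 5*v^2/2 - 7*v/2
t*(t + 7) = t^2 + 7*t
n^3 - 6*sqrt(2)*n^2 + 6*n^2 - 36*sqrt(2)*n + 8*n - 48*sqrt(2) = (n + 2)*(n + 4)*(n - 6*sqrt(2))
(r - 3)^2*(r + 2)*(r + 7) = r^4 + 3*r^3 - 31*r^2 - 3*r + 126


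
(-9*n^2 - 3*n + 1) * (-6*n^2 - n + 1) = 54*n^4 + 27*n^3 - 12*n^2 - 4*n + 1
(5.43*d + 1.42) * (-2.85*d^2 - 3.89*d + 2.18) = -15.4755*d^3 - 25.1697*d^2 + 6.3136*d + 3.0956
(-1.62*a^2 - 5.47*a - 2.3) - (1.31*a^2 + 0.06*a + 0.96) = -2.93*a^2 - 5.53*a - 3.26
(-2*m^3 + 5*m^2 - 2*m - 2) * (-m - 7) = 2*m^4 + 9*m^3 - 33*m^2 + 16*m + 14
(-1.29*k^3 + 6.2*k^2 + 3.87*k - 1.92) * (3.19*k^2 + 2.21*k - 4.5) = -4.1151*k^5 + 16.9271*k^4 + 31.8523*k^3 - 25.4721*k^2 - 21.6582*k + 8.64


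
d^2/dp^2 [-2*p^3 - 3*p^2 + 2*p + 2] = -12*p - 6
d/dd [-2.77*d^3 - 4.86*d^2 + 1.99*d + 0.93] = -8.31*d^2 - 9.72*d + 1.99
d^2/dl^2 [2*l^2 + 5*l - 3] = 4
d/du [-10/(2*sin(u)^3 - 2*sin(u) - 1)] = -(20*cos(u) + 60*cos(3*u))/(sin(u) + sin(3*u) + 2)^2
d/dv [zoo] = 0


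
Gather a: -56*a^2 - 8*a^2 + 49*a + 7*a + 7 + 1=-64*a^2 + 56*a + 8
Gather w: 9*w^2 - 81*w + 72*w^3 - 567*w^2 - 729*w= 72*w^3 - 558*w^2 - 810*w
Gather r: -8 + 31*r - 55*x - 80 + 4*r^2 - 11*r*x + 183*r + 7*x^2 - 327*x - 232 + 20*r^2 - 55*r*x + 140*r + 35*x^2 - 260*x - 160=24*r^2 + r*(354 - 66*x) + 42*x^2 - 642*x - 480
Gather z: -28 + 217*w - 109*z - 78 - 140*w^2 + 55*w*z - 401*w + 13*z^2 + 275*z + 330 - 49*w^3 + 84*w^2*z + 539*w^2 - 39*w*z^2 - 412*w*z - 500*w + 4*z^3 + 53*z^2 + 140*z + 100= -49*w^3 + 399*w^2 - 684*w + 4*z^3 + z^2*(66 - 39*w) + z*(84*w^2 - 357*w + 306) + 324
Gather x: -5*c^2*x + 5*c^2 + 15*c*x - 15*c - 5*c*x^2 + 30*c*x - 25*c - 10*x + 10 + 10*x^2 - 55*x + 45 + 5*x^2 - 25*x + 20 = 5*c^2 - 40*c + x^2*(15 - 5*c) + x*(-5*c^2 + 45*c - 90) + 75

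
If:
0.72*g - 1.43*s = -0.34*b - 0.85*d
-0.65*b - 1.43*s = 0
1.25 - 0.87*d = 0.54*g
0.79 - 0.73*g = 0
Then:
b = -1.44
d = 0.77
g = 1.08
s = 0.66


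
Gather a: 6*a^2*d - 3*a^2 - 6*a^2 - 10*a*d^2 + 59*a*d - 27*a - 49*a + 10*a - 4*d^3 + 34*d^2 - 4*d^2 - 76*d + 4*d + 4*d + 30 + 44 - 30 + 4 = a^2*(6*d - 9) + a*(-10*d^2 + 59*d - 66) - 4*d^3 + 30*d^2 - 68*d + 48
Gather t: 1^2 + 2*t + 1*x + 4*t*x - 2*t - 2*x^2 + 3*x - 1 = 4*t*x - 2*x^2 + 4*x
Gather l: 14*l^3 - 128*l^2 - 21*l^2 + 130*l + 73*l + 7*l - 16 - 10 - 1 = 14*l^3 - 149*l^2 + 210*l - 27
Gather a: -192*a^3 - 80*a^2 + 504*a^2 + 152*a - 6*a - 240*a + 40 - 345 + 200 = -192*a^3 + 424*a^2 - 94*a - 105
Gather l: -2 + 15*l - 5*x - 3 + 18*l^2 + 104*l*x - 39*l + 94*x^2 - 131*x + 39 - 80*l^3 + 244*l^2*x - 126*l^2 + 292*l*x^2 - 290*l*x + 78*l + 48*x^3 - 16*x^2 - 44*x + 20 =-80*l^3 + l^2*(244*x - 108) + l*(292*x^2 - 186*x + 54) + 48*x^3 + 78*x^2 - 180*x + 54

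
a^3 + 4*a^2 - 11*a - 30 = (a - 3)*(a + 2)*(a + 5)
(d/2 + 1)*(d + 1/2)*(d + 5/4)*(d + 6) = d^4/2 + 39*d^3/8 + 213*d^2/16 + 13*d + 15/4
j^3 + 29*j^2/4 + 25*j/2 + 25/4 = (j + 1)*(j + 5/4)*(j + 5)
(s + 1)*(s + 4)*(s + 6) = s^3 + 11*s^2 + 34*s + 24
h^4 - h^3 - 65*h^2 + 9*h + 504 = (h - 8)*(h - 3)*(h + 3)*(h + 7)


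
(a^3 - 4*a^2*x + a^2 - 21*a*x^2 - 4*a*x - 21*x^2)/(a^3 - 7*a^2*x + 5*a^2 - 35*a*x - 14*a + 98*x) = (a^2 + 3*a*x + a + 3*x)/(a^2 + 5*a - 14)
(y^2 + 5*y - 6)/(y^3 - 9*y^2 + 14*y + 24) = (y^2 + 5*y - 6)/(y^3 - 9*y^2 + 14*y + 24)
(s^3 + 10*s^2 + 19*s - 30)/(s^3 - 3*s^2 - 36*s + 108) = (s^2 + 4*s - 5)/(s^2 - 9*s + 18)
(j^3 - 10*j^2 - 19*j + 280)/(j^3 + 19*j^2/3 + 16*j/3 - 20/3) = 3*(j^2 - 15*j + 56)/(3*j^2 + 4*j - 4)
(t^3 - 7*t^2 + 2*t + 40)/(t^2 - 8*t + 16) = (t^2 - 3*t - 10)/(t - 4)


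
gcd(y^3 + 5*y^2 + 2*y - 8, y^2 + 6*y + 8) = y^2 + 6*y + 8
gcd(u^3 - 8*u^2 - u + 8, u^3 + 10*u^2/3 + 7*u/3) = u + 1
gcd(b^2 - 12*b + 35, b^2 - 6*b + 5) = b - 5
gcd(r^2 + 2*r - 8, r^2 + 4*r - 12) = r - 2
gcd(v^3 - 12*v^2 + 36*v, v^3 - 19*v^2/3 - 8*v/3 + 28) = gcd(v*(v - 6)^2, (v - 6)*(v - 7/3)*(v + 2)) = v - 6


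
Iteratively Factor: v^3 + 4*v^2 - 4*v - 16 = (v + 4)*(v^2 - 4) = (v + 2)*(v + 4)*(v - 2)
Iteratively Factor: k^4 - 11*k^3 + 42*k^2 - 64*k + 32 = (k - 1)*(k^3 - 10*k^2 + 32*k - 32) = (k - 4)*(k - 1)*(k^2 - 6*k + 8) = (k - 4)*(k - 2)*(k - 1)*(k - 4)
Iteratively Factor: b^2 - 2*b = (b - 2)*(b)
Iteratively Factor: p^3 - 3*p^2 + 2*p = (p - 1)*(p^2 - 2*p) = p*(p - 1)*(p - 2)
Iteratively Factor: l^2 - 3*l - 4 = (l - 4)*(l + 1)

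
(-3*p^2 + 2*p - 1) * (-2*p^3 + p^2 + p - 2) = 6*p^5 - 7*p^4 + p^3 + 7*p^2 - 5*p + 2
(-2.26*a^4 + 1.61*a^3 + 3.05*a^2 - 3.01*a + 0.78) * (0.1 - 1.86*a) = 4.2036*a^5 - 3.2206*a^4 - 5.512*a^3 + 5.9036*a^2 - 1.7518*a + 0.078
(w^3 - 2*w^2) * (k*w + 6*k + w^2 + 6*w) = k*w^4 + 4*k*w^3 - 12*k*w^2 + w^5 + 4*w^4 - 12*w^3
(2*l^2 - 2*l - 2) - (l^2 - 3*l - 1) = l^2 + l - 1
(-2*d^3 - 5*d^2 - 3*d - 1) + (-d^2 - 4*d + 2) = -2*d^3 - 6*d^2 - 7*d + 1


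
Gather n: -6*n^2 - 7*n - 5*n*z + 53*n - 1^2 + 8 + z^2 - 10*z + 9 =-6*n^2 + n*(46 - 5*z) + z^2 - 10*z + 16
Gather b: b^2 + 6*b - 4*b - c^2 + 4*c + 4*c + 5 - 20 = b^2 + 2*b - c^2 + 8*c - 15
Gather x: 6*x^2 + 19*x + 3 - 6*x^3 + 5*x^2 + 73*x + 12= -6*x^3 + 11*x^2 + 92*x + 15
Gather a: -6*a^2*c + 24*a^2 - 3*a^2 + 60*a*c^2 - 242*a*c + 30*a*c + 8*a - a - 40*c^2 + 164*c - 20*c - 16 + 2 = a^2*(21 - 6*c) + a*(60*c^2 - 212*c + 7) - 40*c^2 + 144*c - 14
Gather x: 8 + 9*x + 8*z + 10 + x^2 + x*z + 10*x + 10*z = x^2 + x*(z + 19) + 18*z + 18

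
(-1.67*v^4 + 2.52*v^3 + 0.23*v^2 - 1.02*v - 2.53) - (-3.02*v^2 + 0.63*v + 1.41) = -1.67*v^4 + 2.52*v^3 + 3.25*v^2 - 1.65*v - 3.94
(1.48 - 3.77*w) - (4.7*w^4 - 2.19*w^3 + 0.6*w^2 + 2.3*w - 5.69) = -4.7*w^4 + 2.19*w^3 - 0.6*w^2 - 6.07*w + 7.17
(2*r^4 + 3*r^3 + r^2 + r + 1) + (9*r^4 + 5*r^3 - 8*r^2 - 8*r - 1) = 11*r^4 + 8*r^3 - 7*r^2 - 7*r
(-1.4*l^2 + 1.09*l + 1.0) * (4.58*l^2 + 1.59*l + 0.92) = -6.412*l^4 + 2.7662*l^3 + 5.0251*l^2 + 2.5928*l + 0.92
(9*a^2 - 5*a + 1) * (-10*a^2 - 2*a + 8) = -90*a^4 + 32*a^3 + 72*a^2 - 42*a + 8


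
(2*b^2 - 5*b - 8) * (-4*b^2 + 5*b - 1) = -8*b^4 + 30*b^3 + 5*b^2 - 35*b + 8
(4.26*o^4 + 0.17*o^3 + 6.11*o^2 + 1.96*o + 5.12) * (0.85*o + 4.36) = 3.621*o^5 + 18.7181*o^4 + 5.9347*o^3 + 28.3056*o^2 + 12.8976*o + 22.3232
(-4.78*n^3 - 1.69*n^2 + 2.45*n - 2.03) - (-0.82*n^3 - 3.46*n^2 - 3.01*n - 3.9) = -3.96*n^3 + 1.77*n^2 + 5.46*n + 1.87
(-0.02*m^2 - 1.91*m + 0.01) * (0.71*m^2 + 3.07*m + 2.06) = -0.0142*m^4 - 1.4175*m^3 - 5.8978*m^2 - 3.9039*m + 0.0206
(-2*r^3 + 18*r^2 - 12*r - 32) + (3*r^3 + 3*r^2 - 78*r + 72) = r^3 + 21*r^2 - 90*r + 40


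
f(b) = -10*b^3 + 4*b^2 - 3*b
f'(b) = -30*b^2 + 8*b - 3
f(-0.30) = 1.53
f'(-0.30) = -8.10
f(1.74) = -45.79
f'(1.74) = -79.91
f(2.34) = -113.25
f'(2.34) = -148.55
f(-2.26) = 142.64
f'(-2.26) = -174.31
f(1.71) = -43.44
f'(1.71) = -77.04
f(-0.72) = 7.97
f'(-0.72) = -24.31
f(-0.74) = 8.46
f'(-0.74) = -25.35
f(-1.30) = 32.63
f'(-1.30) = -64.10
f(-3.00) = 315.00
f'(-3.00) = -297.00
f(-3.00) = 315.00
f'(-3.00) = -297.00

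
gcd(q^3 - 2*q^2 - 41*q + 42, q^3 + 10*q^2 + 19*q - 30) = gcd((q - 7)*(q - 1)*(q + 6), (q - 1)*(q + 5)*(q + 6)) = q^2 + 5*q - 6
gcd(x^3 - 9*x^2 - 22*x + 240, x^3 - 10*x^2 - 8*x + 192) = x^2 - 14*x + 48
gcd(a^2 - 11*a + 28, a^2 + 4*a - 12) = 1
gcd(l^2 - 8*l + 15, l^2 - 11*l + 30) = l - 5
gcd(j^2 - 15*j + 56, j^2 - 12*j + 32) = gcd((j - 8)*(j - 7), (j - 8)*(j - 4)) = j - 8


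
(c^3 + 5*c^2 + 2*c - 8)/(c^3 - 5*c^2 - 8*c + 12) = (c + 4)/(c - 6)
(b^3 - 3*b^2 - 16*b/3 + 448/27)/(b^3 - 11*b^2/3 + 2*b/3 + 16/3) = (b^2 - b/3 - 56/9)/(b^2 - b - 2)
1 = 1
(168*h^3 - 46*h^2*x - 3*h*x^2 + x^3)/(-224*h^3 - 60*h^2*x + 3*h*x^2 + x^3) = (24*h^2 - 10*h*x + x^2)/(-32*h^2 - 4*h*x + x^2)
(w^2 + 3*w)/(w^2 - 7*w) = (w + 3)/(w - 7)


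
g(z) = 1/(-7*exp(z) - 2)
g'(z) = 7*exp(z)/(-7*exp(z) - 2)^2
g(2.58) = -0.01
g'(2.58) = 0.01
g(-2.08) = -0.35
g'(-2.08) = 0.11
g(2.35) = -0.01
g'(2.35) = 0.01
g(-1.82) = -0.32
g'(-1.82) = 0.12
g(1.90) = -0.02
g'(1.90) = 0.02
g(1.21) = -0.04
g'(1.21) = 0.04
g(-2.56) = -0.39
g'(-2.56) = 0.08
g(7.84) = -0.00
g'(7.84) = 0.00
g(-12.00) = -0.50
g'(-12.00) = 0.00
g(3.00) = -0.00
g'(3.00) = 0.01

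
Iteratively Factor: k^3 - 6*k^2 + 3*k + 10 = (k - 5)*(k^2 - k - 2) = (k - 5)*(k - 2)*(k + 1)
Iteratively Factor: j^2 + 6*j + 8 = (j + 4)*(j + 2)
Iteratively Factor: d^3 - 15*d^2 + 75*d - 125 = (d - 5)*(d^2 - 10*d + 25) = (d - 5)^2*(d - 5)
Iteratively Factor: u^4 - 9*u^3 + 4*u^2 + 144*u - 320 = (u - 5)*(u^3 - 4*u^2 - 16*u + 64) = (u - 5)*(u + 4)*(u^2 - 8*u + 16) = (u - 5)*(u - 4)*(u + 4)*(u - 4)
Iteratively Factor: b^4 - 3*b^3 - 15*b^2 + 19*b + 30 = (b - 5)*(b^3 + 2*b^2 - 5*b - 6) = (b - 5)*(b + 1)*(b^2 + b - 6) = (b - 5)*(b - 2)*(b + 1)*(b + 3)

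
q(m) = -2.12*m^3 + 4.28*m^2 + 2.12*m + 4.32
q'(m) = -6.36*m^2 + 8.56*m + 2.12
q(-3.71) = 163.62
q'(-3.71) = -117.18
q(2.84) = -3.70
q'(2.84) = -24.87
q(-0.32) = 4.15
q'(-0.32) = -1.27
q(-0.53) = 4.71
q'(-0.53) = -4.20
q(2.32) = 5.80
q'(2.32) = -12.25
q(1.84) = 9.50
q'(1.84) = -3.66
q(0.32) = 5.37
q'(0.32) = 4.21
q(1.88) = 9.35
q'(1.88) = -4.27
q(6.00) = -286.80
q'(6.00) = -175.48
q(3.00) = -8.04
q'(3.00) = -29.44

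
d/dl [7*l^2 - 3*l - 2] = 14*l - 3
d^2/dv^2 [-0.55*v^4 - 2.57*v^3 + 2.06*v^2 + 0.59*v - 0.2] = -6.6*v^2 - 15.42*v + 4.12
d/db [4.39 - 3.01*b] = -3.01000000000000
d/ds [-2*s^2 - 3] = -4*s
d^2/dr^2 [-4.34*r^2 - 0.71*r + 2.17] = -8.68000000000000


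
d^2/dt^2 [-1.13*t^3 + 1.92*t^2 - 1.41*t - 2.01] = 3.84 - 6.78*t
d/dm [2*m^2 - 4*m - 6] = 4*m - 4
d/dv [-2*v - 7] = -2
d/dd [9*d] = 9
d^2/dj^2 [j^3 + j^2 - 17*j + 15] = 6*j + 2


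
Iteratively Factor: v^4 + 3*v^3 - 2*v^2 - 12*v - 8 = (v - 2)*(v^3 + 5*v^2 + 8*v + 4) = (v - 2)*(v + 2)*(v^2 + 3*v + 2) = (v - 2)*(v + 1)*(v + 2)*(v + 2)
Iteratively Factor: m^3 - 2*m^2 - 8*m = (m + 2)*(m^2 - 4*m) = (m - 4)*(m + 2)*(m)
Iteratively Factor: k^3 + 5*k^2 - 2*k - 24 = (k + 3)*(k^2 + 2*k - 8) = (k + 3)*(k + 4)*(k - 2)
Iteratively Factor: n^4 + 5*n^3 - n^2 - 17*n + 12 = (n + 3)*(n^3 + 2*n^2 - 7*n + 4) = (n - 1)*(n + 3)*(n^2 + 3*n - 4) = (n - 1)^2*(n + 3)*(n + 4)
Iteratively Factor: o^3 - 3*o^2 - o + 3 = (o + 1)*(o^2 - 4*o + 3) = (o - 3)*(o + 1)*(o - 1)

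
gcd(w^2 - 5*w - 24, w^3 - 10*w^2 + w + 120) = w^2 - 5*w - 24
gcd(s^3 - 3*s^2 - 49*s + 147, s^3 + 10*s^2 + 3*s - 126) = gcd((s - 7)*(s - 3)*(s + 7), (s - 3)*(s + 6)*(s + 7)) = s^2 + 4*s - 21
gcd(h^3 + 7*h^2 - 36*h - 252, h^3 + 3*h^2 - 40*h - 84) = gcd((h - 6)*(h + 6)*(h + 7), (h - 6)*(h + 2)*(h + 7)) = h^2 + h - 42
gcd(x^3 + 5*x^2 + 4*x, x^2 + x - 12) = x + 4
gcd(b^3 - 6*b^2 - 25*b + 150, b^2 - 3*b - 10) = b - 5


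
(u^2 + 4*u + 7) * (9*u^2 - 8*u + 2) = 9*u^4 + 28*u^3 + 33*u^2 - 48*u + 14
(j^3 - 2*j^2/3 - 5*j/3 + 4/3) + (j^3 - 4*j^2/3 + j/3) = 2*j^3 - 2*j^2 - 4*j/3 + 4/3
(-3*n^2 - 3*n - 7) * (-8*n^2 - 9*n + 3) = 24*n^4 + 51*n^3 + 74*n^2 + 54*n - 21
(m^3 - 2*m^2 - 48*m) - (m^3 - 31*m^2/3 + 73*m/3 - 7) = 25*m^2/3 - 217*m/3 + 7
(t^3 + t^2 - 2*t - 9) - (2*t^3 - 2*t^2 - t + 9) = -t^3 + 3*t^2 - t - 18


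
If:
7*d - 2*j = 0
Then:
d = 2*j/7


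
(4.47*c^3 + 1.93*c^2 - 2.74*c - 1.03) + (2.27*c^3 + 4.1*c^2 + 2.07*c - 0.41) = 6.74*c^3 + 6.03*c^2 - 0.67*c - 1.44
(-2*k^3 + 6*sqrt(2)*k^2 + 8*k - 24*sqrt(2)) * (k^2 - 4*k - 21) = -2*k^5 + 8*k^4 + 6*sqrt(2)*k^4 - 24*sqrt(2)*k^3 + 50*k^3 - 150*sqrt(2)*k^2 - 32*k^2 - 168*k + 96*sqrt(2)*k + 504*sqrt(2)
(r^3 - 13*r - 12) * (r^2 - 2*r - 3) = r^5 - 2*r^4 - 16*r^3 + 14*r^2 + 63*r + 36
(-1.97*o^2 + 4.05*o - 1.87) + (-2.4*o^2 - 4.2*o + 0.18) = -4.37*o^2 - 0.15*o - 1.69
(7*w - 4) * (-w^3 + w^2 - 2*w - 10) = -7*w^4 + 11*w^3 - 18*w^2 - 62*w + 40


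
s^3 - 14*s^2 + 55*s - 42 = (s - 7)*(s - 6)*(s - 1)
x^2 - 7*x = x*(x - 7)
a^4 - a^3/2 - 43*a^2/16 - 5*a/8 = a*(a - 2)*(a + 1/4)*(a + 5/4)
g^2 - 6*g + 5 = (g - 5)*(g - 1)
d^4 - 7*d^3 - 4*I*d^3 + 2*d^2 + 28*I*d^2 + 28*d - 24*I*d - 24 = (d - 6)*(d - 1)*(d - 2*I)^2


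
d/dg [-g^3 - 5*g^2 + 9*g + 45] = -3*g^2 - 10*g + 9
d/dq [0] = 0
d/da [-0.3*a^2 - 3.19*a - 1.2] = -0.6*a - 3.19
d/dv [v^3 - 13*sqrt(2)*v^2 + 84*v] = 3*v^2 - 26*sqrt(2)*v + 84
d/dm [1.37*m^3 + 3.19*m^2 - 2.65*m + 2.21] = 4.11*m^2 + 6.38*m - 2.65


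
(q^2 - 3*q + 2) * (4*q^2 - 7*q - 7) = 4*q^4 - 19*q^3 + 22*q^2 + 7*q - 14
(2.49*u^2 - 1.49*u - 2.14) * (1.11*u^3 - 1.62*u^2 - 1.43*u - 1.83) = 2.7639*u^5 - 5.6877*u^4 - 3.5223*u^3 + 1.0408*u^2 + 5.7869*u + 3.9162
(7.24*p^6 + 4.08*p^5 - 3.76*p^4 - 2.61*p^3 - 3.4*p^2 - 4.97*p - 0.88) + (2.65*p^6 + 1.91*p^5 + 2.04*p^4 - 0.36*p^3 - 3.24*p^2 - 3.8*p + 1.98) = 9.89*p^6 + 5.99*p^5 - 1.72*p^4 - 2.97*p^3 - 6.64*p^2 - 8.77*p + 1.1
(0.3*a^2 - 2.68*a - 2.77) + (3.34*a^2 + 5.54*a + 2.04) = 3.64*a^2 + 2.86*a - 0.73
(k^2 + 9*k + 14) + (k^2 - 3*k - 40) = 2*k^2 + 6*k - 26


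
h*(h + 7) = h^2 + 7*h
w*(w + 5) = w^2 + 5*w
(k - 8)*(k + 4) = k^2 - 4*k - 32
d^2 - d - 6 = (d - 3)*(d + 2)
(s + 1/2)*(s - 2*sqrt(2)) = s^2 - 2*sqrt(2)*s + s/2 - sqrt(2)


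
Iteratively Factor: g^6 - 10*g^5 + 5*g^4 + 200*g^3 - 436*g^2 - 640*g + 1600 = (g + 2)*(g^5 - 12*g^4 + 29*g^3 + 142*g^2 - 720*g + 800) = (g - 5)*(g + 2)*(g^4 - 7*g^3 - 6*g^2 + 112*g - 160) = (g - 5)*(g - 4)*(g + 2)*(g^3 - 3*g^2 - 18*g + 40) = (g - 5)*(g - 4)*(g - 2)*(g + 2)*(g^2 - g - 20) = (g - 5)^2*(g - 4)*(g - 2)*(g + 2)*(g + 4)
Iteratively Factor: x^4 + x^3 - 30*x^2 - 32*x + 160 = (x + 4)*(x^3 - 3*x^2 - 18*x + 40) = (x - 2)*(x + 4)*(x^2 - x - 20) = (x - 2)*(x + 4)^2*(x - 5)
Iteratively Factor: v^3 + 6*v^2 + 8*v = (v)*(v^2 + 6*v + 8) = v*(v + 2)*(v + 4)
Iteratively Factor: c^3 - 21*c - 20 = (c + 1)*(c^2 - c - 20) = (c + 1)*(c + 4)*(c - 5)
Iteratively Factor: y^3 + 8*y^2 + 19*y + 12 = (y + 1)*(y^2 + 7*y + 12) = (y + 1)*(y + 3)*(y + 4)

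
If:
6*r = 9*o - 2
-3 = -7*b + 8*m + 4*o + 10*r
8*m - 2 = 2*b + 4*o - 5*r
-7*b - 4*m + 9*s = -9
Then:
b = 558*s/461 + 421/461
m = 243*s/1844 + 601/922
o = 180*s/461 + 110/1383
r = 270*s/461 - 296/1383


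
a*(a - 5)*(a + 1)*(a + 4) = a^4 - 21*a^2 - 20*a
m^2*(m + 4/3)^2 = m^4 + 8*m^3/3 + 16*m^2/9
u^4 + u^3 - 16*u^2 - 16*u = u*(u - 4)*(u + 1)*(u + 4)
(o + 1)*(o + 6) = o^2 + 7*o + 6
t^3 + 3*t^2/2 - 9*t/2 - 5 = (t - 2)*(t + 1)*(t + 5/2)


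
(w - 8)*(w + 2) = w^2 - 6*w - 16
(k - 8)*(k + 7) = k^2 - k - 56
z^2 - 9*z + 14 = (z - 7)*(z - 2)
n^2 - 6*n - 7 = (n - 7)*(n + 1)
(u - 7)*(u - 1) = u^2 - 8*u + 7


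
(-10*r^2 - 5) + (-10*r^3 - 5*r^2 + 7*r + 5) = -10*r^3 - 15*r^2 + 7*r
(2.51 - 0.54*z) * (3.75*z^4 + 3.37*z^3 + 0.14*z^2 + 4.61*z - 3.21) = -2.025*z^5 + 7.5927*z^4 + 8.3831*z^3 - 2.138*z^2 + 13.3045*z - 8.0571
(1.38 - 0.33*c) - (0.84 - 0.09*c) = 0.54 - 0.24*c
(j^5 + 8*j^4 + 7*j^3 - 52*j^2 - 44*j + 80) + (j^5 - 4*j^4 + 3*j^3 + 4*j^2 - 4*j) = 2*j^5 + 4*j^4 + 10*j^3 - 48*j^2 - 48*j + 80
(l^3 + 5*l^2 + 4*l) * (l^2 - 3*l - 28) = l^5 + 2*l^4 - 39*l^3 - 152*l^2 - 112*l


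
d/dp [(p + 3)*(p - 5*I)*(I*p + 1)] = 3*I*p^2 + 6*p*(2 + I) + 18 - 5*I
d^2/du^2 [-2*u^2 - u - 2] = -4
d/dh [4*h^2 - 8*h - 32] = 8*h - 8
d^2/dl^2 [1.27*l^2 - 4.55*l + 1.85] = 2.54000000000000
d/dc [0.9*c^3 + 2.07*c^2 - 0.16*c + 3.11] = 2.7*c^2 + 4.14*c - 0.16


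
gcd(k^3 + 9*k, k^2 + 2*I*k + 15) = k - 3*I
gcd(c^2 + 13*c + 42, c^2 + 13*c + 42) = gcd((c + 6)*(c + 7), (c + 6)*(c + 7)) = c^2 + 13*c + 42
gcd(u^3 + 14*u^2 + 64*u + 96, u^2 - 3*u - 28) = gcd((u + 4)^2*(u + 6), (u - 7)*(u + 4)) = u + 4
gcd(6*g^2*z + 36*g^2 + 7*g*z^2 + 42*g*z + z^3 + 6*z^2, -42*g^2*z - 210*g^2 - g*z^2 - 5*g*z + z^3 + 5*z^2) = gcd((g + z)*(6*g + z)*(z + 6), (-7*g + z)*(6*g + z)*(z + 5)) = 6*g + z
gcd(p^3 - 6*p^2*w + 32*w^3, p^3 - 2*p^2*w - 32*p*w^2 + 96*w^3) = p^2 - 8*p*w + 16*w^2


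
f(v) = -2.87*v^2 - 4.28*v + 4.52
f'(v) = -5.74*v - 4.28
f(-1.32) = 5.17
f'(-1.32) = 3.30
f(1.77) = -12.05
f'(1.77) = -14.44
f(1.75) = -11.76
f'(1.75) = -14.32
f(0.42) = 2.22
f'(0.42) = -6.69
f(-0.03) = 4.65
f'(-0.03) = -4.11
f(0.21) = 3.49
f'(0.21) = -5.49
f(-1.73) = 3.33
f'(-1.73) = 5.65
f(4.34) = -68.11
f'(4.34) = -29.19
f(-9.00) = -189.43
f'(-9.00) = 47.38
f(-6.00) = -73.12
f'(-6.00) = 30.16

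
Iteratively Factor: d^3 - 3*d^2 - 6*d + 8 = (d - 1)*(d^2 - 2*d - 8) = (d - 4)*(d - 1)*(d + 2)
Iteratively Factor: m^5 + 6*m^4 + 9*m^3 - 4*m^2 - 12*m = (m)*(m^4 + 6*m^3 + 9*m^2 - 4*m - 12) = m*(m + 3)*(m^3 + 3*m^2 - 4) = m*(m + 2)*(m + 3)*(m^2 + m - 2) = m*(m - 1)*(m + 2)*(m + 3)*(m + 2)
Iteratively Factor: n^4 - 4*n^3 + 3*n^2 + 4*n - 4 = (n - 2)*(n^3 - 2*n^2 - n + 2) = (n - 2)^2*(n^2 - 1) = (n - 2)^2*(n + 1)*(n - 1)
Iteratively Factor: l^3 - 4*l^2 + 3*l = (l - 3)*(l^2 - l) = (l - 3)*(l - 1)*(l)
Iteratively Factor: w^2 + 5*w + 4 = (w + 4)*(w + 1)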